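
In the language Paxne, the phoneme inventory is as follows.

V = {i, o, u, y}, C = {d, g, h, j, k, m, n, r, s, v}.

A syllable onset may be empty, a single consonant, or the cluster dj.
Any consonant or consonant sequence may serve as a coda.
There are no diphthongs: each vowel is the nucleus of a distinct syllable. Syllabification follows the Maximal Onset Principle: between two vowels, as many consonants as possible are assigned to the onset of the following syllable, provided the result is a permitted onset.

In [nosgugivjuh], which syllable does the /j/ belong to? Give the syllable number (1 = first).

4

Nuclei (vowels): o, u, i, u → 4 syllables.
/o…u/ gap (V1→V2): /sg/ splits as /s/ + /g/ (/g/ is the longest suffix that is a licit onset).
/u…i/ gap (V2→V3): /g/ → onset of the next syllable (single consonants are always licit onsets).
/i…u/ gap (V3→V4): /vj/ — longest licit onset from the right is /j/, leaving /v/ as coda.
Syllabification: nos.gu.giv.juh.
The /j/ is in the onset of syllable 4 (/juh/).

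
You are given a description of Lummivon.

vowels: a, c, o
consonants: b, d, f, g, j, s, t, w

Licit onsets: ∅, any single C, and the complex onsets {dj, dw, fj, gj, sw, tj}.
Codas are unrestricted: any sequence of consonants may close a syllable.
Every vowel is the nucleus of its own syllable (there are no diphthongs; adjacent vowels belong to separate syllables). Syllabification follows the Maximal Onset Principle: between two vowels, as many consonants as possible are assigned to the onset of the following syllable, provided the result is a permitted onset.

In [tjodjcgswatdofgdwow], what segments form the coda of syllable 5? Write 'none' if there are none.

w

Nuclei (vowels): o, c, a, o, o → 5 syllables.
Between /o/ (V1) and /c/ (V2): cluster /dj/ — /dj/ is itself a permitted onset, so the whole cluster goes right; preceding coda = ∅.
Between /c/ (V2) and /a/ (V3): /gsw/ splits as /g/ + /sw/ (/sw/ is the longest suffix that is a licit onset).
Between /a/ (V3) and /o/ (V4): /td/ splits as /t/ + /d/ (/d/ is the longest suffix that is a licit onset).
Between /o/ (V4) and /o/ (V5): /fgdw/ splits as /fg/ + /dw/ (/dw/ is the longest suffix that is a licit onset).
So the parse is tjo.djcg.swat.dofg.dwow.
Syllable 5 is /dwow/: onset /dw/, nucleus /o/, coda /w/.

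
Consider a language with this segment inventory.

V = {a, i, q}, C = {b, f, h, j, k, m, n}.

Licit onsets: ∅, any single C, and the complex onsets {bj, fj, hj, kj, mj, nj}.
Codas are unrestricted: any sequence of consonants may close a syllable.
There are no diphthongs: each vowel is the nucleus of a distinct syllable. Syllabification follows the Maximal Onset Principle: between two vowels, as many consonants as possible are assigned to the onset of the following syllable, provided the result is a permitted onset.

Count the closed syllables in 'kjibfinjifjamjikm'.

2

Nuclei (vowels): i, i, i, a, i → 5 syllables.
V1 /i/ – V2 /i/: /bf/; trying suffixes from longest down, /f/ is the first permitted one, so coda /b/ | onset /f/.
V2 /i/ – V3 /i/: /nj/ — entire cluster is a permitted onset → onset /nj/, coda ∅.
V3 /i/ – V4 /a/: /fj/ — entire cluster is a permitted onset → onset /fj/, coda ∅.
V4 /a/ – V5 /i/: cluster /mj/ — /mj/ is itself a permitted onset, so the whole cluster goes right; preceding coda = ∅.
Putting it together: kjib.fi.nji.fja.mjikm.
Classifying each syllable: /kjib/ (closed), /fi/ (open), /nji/ (open), /fja/ (open), /mjikm/ (closed).
Closed syllables: 2.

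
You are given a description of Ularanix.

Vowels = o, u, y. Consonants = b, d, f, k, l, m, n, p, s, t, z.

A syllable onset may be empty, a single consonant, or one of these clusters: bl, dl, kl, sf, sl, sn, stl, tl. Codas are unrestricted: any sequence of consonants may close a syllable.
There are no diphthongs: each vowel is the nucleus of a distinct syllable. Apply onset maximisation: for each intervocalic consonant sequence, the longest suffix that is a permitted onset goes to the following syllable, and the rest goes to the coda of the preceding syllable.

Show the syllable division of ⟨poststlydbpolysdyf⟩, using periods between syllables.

post.stlydb.po.lys.dyf

Nuclei (vowels): o, y, o, y, y → 5 syllables.
/o…y/ gap (V1→V2): /ststl/; trying suffixes from longest down, /stl/ is the first permitted one, so coda /st/ | onset /stl/.
/y…o/ gap (V2→V3): /dbp/ — longest licit onset from the right is /p/, leaving /db/ as coda.
/o…y/ gap (V3→V4): /l/ is a single consonant, so it becomes the next onset.
/y…y/ gap (V4→V5): /sd/; trying suffixes from longest down, /d/ is the first permitted one, so coda /s/ | onset /d/.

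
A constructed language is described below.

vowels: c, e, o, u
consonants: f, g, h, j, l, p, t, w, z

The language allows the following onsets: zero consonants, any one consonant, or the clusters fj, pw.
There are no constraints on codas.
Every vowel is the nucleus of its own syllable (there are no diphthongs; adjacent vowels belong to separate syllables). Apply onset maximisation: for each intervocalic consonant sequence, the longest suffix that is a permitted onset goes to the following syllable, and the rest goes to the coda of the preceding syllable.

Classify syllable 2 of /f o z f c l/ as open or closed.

Vowels present: o, c; each is a nucleus, giving 2 syllables.
Between /o/ (V1) and /c/ (V2): /zf/ — longest licit onset from the right is /f/, leaving /z/ as coda.
Syllabification: foz.fcl.
Syllable 2 is /fcl/ with coda /l/, so it is closed.

closed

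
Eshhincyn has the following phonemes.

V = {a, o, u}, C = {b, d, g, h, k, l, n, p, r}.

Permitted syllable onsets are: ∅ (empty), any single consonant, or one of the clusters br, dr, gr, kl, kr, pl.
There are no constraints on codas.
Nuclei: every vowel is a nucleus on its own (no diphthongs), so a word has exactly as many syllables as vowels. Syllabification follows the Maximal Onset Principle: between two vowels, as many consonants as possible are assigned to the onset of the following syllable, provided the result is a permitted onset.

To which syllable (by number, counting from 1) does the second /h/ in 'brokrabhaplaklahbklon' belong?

5

The vowels are o, a, a, a, a, o — 6 nuclei, so 6 syllables.
Between /o/ (V1) and /a/ (V2): /kr/ is a licit onset in full, so it all attaches to the next syllable.
Between /a/ (V2) and /a/ (V3): /bh/; trying suffixes from longest down, /h/ is the first permitted one, so coda /b/ | onset /h/.
Between /a/ (V3) and /a/ (V4): /pl/ — entire cluster is a permitted onset → onset /pl/, coda ∅.
Between /a/ (V4) and /a/ (V5): /kl/ — entire cluster is a permitted onset → onset /kl/, coda ∅.
Between /a/ (V5) and /o/ (V6): /hbkl/; trying suffixes from longest down, /kl/ is the first permitted one, so coda /hb/ | onset /kl/.
So the parse is bro.krab.ha.pla.klahb.klon.
The second /h/ is in the coda of syllable 5 (/klahb/).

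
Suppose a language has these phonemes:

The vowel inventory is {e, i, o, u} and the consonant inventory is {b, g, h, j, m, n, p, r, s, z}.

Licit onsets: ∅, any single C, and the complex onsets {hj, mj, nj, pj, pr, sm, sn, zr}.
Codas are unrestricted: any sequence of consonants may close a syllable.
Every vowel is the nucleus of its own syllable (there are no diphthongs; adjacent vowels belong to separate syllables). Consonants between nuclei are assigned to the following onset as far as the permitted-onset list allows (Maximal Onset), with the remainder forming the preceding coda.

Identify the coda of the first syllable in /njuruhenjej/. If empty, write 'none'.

Vowels present: u, u, e, e; each is a nucleus, giving 4 syllables.
V1 /u/ – V2 /u/: /r/ is a single consonant, so it becomes the next onset.
V2 /u/ – V3 /e/: /h/ is a single consonant, so it becomes the next onset.
V3 /e/ – V4 /e/: cluster /nj/ — /nj/ is itself a permitted onset, so the whole cluster goes right; preceding coda = ∅.
Putting it together: nju.ru.he.njej.
Syllable 1 is /nju/: onset /nj/, nucleus /u/, coda ∅.

none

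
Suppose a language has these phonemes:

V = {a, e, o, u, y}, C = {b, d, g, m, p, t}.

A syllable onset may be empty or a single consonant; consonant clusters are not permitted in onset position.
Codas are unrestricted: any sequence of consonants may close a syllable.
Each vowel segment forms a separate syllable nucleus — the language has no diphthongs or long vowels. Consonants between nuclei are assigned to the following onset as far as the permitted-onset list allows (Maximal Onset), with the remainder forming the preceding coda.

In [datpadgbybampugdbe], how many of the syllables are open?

2

The vowels are a, a, y, a, u, e — 6 nuclei, so 6 syllables.
/a…a/ gap (V1→V2): /tp/; trying suffixes from longest down, /p/ is the first permitted one, so coda /t/ | onset /p/.
/a…y/ gap (V2→V3): cluster /dgb/ — the longest permitted-onset suffix is /b/; onset = /b/, preceding coda = /dg/.
/y…a/ gap (V3→V4): /b/ is a single consonant, so it becomes the next onset.
/a…u/ gap (V4→V5): cluster /mp/ — the longest permitted-onset suffix is /p/; onset = /p/, preceding coda = /m/.
/u…e/ gap (V5→V6): /gdb/; trying suffixes from longest down, /b/ is the first permitted one, so coda /gd/ | onset /b/.
Putting it together: dat.padg.by.bam.pugd.be.
Classifying each syllable: /dat/ (closed), /padg/ (closed), /by/ (open), /bam/ (closed), /pugd/ (closed), /be/ (open).
Open syllables: 2.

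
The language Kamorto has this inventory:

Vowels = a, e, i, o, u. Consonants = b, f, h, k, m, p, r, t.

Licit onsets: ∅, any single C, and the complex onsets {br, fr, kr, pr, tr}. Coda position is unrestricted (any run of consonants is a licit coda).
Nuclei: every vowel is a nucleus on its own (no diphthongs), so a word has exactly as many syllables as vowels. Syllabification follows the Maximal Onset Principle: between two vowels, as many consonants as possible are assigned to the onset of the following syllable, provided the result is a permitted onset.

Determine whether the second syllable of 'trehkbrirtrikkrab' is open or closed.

closed

Vowels present: e, i, i, a; each is a nucleus, giving 4 syllables.
V1 /e/ – V2 /i/: cluster /hkbr/ — the longest permitted-onset suffix is /br/; onset = /br/, preceding coda = /hk/.
V2 /i/ – V3 /i/: /rtr/ — longest licit onset from the right is /tr/, leaving /r/ as coda.
V3 /i/ – V4 /a/: /kkr/; trying suffixes from longest down, /kr/ is the first permitted one, so coda /k/ | onset /kr/.
Putting it together: trehk.brir.trik.krab.
Syllable 2 is /brir/ with coda /r/, so it is closed.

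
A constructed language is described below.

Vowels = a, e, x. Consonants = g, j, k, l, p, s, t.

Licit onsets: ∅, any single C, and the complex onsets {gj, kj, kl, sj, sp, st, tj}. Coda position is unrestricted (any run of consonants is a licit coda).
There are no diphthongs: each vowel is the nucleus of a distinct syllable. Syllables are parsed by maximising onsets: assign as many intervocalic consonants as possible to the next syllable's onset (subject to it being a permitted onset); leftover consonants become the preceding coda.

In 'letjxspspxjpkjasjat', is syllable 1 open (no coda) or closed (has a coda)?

Nuclei (vowels): e, x, x, a, a → 5 syllables.
V1 /e/ – V2 /x/: cluster /tj/ — /tj/ is itself a permitted onset, so the whole cluster goes right; preceding coda = ∅.
V2 /x/ – V3 /x/: /spsp/; trying suffixes from longest down, /sp/ is the first permitted one, so coda /sp/ | onset /sp/.
V3 /x/ – V4 /a/: cluster /jpkj/ — the longest permitted-onset suffix is /kj/; onset = /kj/, preceding coda = /jp/.
V4 /a/ – V5 /a/: /sj/ is a licit onset in full, so it all attaches to the next syllable.
So the parse is le.tjxsp.spxjp.kja.sjat.
Syllable 1 is /le/; it ends in its nucleus with no coda, so it is open.

open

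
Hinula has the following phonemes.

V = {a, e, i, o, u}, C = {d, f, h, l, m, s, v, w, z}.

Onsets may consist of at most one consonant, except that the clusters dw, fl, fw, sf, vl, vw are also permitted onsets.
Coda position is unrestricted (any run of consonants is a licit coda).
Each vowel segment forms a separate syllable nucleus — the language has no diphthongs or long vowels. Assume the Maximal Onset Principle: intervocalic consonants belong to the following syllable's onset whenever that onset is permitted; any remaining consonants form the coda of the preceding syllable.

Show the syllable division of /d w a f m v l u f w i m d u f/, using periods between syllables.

dwafm.vlu.fwim.duf

The vowels are a, u, i, u — 4 nuclei, so 4 syllables.
V1 /a/ – V2 /u/: /fmvl/ splits as /fm/ + /vl/ (/vl/ is the longest suffix that is a licit onset).
V2 /u/ – V3 /i/: /fw/ is a licit onset in full, so it all attaches to the next syllable.
V3 /i/ – V4 /u/: /md/; trying suffixes from longest down, /d/ is the first permitted one, so coda /m/ | onset /d/.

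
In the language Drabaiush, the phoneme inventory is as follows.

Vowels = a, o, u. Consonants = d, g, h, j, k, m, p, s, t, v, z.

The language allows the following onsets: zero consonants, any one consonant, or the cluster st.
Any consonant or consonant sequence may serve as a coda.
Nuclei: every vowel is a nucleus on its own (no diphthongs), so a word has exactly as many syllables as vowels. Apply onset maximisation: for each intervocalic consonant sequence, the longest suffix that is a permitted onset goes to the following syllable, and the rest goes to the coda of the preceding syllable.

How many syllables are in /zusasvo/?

Nuclei (vowels): u, a, o → 3 syllables.

3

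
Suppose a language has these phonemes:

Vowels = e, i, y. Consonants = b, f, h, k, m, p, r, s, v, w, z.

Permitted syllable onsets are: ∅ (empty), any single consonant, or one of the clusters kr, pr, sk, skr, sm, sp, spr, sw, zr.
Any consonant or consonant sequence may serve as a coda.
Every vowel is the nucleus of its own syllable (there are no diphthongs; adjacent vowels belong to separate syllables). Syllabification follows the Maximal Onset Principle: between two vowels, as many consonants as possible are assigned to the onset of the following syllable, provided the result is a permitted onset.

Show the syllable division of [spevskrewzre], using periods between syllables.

The vowels are e, e, e — 3 nuclei, so 3 syllables.
/e…e/ gap (V1→V2): /vskr/ — longest licit onset from the right is /skr/, leaving /v/ as coda.
/e…e/ gap (V2→V3): /wzr/ — longest licit onset from the right is /zr/, leaving /w/ as coda.

spev.skrew.zre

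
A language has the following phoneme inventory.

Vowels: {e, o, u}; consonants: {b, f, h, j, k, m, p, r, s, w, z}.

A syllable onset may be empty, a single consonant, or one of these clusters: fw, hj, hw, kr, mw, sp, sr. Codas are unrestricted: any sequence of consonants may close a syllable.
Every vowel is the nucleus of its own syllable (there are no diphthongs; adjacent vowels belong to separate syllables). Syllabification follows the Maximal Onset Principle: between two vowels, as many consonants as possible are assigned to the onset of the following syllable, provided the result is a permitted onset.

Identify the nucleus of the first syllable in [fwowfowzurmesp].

Nuclei (vowels): o, o, u, e → 4 syllables.
The first nucleus (vowel 1 from the left) is /o/.

o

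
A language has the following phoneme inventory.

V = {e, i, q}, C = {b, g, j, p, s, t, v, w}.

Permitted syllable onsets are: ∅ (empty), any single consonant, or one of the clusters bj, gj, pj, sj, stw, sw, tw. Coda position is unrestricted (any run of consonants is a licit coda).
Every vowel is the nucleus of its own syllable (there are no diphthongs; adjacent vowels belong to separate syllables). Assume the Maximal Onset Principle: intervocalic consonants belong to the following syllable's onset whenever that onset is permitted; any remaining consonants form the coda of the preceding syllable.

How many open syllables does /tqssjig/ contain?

0

Vowels present: q, i; each is a nucleus, giving 2 syllables.
/q…i/ gap (V1→V2): /ssj/; trying suffixes from longest down, /sj/ is the first permitted one, so coda /s/ | onset /sj/.
Putting it together: tqs.sjig.
Classifying each syllable: /tqs/ (closed), /sjig/ (closed).
Open syllables: 0.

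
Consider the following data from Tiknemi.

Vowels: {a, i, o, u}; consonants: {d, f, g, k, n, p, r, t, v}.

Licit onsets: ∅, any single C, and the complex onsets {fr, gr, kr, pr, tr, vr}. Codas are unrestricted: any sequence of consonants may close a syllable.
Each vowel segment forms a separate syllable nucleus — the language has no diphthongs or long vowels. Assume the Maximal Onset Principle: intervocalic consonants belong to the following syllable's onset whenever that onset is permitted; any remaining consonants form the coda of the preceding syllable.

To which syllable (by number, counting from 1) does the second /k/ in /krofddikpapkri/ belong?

The vowels are o, i, a, i — 4 nuclei, so 4 syllables.
σ1/σ2 boundary: cluster /fdd/ — the longest permitted-onset suffix is /d/; onset = /d/, preceding coda = /fd/.
σ2/σ3 boundary: /kp/ — longest licit onset from the right is /p/, leaving /k/ as coda.
σ3/σ4 boundary: /pkr/; trying suffixes from longest down, /kr/ is the first permitted one, so coda /p/ | onset /kr/.
Syllabification: krofd.dik.pap.kri.
The second /k/ is in the coda of syllable 2 (/dik/).

2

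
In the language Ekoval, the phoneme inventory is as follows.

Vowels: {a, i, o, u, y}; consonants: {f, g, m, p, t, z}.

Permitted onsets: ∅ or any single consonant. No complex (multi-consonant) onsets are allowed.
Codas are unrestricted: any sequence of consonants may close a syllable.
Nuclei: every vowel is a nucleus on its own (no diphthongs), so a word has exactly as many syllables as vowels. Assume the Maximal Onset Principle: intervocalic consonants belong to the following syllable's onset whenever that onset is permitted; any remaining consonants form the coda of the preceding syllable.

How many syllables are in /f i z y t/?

Vowels present: i, y; each is a nucleus, giving 2 syllables.

2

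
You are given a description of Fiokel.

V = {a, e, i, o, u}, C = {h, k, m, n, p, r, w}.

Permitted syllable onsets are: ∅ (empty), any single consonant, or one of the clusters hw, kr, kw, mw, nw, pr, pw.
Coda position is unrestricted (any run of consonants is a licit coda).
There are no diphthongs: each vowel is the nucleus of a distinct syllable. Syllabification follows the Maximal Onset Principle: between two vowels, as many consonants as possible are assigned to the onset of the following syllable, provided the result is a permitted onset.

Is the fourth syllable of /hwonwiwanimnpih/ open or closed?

Vowels present: o, i, a, i, i; each is a nucleus, giving 5 syllables.
Between /o/ (V1) and /i/ (V2): cluster /nw/ — /nw/ is itself a permitted onset, so the whole cluster goes right; preceding coda = ∅.
Between /i/ (V2) and /a/ (V3): just /w/ — single C goes to the following onset.
Between /a/ (V3) and /i/ (V4): /n/ is a single consonant, so it becomes the next onset.
Between /i/ (V4) and /i/ (V5): cluster /mnp/ — the longest permitted-onset suffix is /p/; onset = /p/, preceding coda = /mn/.
Putting it together: hwo.nwi.wa.nimn.pih.
Syllable 4 is /nimn/ with coda /mn/, so it is closed.

closed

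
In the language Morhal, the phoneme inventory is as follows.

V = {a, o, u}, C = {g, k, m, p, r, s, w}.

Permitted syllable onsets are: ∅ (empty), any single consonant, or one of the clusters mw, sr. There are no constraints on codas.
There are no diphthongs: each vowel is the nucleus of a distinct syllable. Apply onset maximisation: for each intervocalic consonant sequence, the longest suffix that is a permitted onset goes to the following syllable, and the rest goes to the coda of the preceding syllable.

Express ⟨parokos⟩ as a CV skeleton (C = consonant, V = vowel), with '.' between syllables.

Vowels present: a, o, o; each is a nucleus, giving 3 syllables.
Between /a/ (V1) and /o/ (V2): /r/ is a single consonant, so it becomes the next onset.
Between /o/ (V2) and /o/ (V3): /k/ is a single consonant, so it becomes the next onset.
Result: pa.ro.kos.
Mapping each syllable to C/V: /pa/ → CV, /ro/ → CV, /kos/ → CVC.

CV.CV.CVC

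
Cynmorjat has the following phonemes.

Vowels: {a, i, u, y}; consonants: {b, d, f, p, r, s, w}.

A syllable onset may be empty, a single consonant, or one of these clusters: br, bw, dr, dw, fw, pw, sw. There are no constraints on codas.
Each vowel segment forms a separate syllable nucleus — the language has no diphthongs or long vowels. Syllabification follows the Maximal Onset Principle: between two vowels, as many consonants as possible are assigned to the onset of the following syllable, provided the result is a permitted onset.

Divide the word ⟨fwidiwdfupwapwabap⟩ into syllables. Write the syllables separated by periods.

fwi.diwd.fu.pwa.pwa.bap

The vowels are i, i, u, a, a, a — 6 nuclei, so 6 syllables.
σ1/σ2 boundary: just /d/ — single C goes to the following onset.
σ2/σ3 boundary: cluster /wdf/ — the longest permitted-onset suffix is /f/; onset = /f/, preceding coda = /wd/.
σ3/σ4 boundary: /pw/ — entire cluster is a permitted onset → onset /pw/, coda ∅.
σ4/σ5 boundary: /pw/ — entire cluster is a permitted onset → onset /pw/, coda ∅.
σ5/σ6 boundary: /b/ is a single consonant, so it becomes the next onset.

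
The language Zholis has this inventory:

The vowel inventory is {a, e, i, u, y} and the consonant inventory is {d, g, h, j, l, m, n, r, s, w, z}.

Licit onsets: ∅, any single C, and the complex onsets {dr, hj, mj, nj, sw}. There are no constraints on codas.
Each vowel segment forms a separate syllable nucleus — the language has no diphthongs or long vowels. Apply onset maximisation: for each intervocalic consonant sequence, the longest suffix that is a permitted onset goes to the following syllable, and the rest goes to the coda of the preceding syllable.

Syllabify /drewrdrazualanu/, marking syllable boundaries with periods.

Vowels present: e, a, u, a, a, u; each is a nucleus, giving 6 syllables.
σ1/σ2 boundary: cluster /wrdr/ — the longest permitted-onset suffix is /dr/; onset = /dr/, preceding coda = /wr/.
σ2/σ3 boundary: just /z/ — single C goes to the following onset.
σ3/σ4 boundary: no consonants, so the boundary falls immediately after /u/.
σ4/σ5 boundary: /l/ → onset of the next syllable (single consonants are always licit onsets).
σ5/σ6 boundary: /n/ → onset of the next syllable (single consonants are always licit onsets).

drewr.dra.zu.a.la.nu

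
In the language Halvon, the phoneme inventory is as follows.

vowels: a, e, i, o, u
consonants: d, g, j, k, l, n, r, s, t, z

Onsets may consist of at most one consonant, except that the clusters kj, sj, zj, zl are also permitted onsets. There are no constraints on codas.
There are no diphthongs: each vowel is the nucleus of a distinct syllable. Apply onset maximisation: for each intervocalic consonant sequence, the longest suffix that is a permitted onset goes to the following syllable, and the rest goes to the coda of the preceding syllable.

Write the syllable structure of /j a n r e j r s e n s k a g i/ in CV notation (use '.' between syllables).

CVC.CVCC.CVCC.CV.CV

The vowels are a, e, e, a, i — 5 nuclei, so 5 syllables.
V1 /a/ – V2 /e/: /nr/; trying suffixes from longest down, /r/ is the first permitted one, so coda /n/ | onset /r/.
V2 /e/ – V3 /e/: /jrs/ splits as /jr/ + /s/ (/s/ is the longest suffix that is a licit onset).
V3 /e/ – V4 /a/: cluster /nsk/ — the longest permitted-onset suffix is /k/; onset = /k/, preceding coda = /ns/.
V4 /a/ – V5 /i/: /g/ → onset of the next syllable (single consonants are always licit onsets).
Syllabification: jan.rejr.sens.ka.gi.
Mapping each syllable to C/V: /jan/ → CVC, /rejr/ → CVCC, /sens/ → CVCC, /ka/ → CV, /gi/ → CV.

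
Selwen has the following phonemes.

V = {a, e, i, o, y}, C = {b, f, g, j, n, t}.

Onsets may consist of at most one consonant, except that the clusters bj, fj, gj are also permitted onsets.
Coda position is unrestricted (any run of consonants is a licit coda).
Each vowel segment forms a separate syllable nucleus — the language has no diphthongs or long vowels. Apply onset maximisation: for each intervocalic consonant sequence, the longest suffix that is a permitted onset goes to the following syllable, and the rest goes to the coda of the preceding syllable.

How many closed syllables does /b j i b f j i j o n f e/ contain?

Vowels present: i, i, o, e; each is a nucleus, giving 4 syllables.
/i…i/ gap (V1→V2): cluster /bfj/ — the longest permitted-onset suffix is /fj/; onset = /fj/, preceding coda = /b/.
/i…o/ gap (V2→V3): /j/ → onset of the next syllable (single consonants are always licit onsets).
/o…e/ gap (V3→V4): cluster /nf/ — the longest permitted-onset suffix is /f/; onset = /f/, preceding coda = /n/.
Syllabification: bjib.fji.jon.fe.
Classifying each syllable: /bjib/ (closed), /fji/ (open), /jon/ (closed), /fe/ (open).
Closed syllables: 2.

2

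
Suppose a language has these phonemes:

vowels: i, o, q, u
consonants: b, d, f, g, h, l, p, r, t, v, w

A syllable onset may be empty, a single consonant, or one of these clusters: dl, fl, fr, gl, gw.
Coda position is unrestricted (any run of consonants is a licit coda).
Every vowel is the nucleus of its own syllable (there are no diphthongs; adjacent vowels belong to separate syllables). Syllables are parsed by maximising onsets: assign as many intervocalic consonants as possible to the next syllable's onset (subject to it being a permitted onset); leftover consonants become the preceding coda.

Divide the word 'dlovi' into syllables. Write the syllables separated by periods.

dlo.vi

Nuclei (vowels): o, i → 2 syllables.
σ1/σ2 boundary: just /v/ — single C goes to the following onset.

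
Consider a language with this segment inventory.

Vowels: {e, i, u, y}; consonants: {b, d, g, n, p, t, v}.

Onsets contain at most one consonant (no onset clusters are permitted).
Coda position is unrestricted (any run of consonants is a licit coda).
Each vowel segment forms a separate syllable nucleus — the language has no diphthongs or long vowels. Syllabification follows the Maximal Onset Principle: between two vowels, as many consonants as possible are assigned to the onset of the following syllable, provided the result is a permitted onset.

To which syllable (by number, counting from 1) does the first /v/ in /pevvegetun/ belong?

1

Nuclei (vowels): e, e, e, u → 4 syllables.
V1 /e/ – V2 /e/: cluster /vv/ — the longest permitted-onset suffix is /v/; onset = /v/, preceding coda = /v/.
V2 /e/ – V3 /e/: /g/ → onset of the next syllable (single consonants are always licit onsets).
V3 /e/ – V4 /u/: /t/ is a single consonant, so it becomes the next onset.
Result: pev.ve.ge.tun.
The first /v/ is in the coda of syllable 1 (/pev/).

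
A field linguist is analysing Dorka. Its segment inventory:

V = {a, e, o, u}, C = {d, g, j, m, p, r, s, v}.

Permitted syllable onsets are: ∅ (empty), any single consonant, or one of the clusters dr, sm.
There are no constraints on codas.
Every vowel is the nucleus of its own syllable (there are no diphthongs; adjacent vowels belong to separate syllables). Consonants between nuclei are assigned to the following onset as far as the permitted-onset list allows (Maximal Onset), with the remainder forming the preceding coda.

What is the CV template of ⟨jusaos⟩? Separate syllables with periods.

CV.CV.VC

Vowels present: u, a, o; each is a nucleus, giving 3 syllables.
Between /u/ (V1) and /a/ (V2): just /s/ — single C goes to the following onset.
Between /a/ (V2) and /o/ (V3): no consonants, so the boundary falls immediately after /a/.
Syllabification: ju.sa.os.
Mapping each syllable to C/V: /ju/ → CV, /sa/ → CV, /os/ → VC.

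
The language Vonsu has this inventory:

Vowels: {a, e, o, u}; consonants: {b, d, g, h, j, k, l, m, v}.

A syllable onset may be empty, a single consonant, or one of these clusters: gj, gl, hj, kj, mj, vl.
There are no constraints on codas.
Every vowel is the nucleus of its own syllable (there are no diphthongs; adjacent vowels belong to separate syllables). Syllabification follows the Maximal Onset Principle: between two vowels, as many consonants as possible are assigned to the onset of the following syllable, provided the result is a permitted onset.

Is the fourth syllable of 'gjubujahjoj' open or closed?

The vowels are u, u, a, o — 4 nuclei, so 4 syllables.
Between /u/ (V1) and /u/ (V2): /b/ → onset of the next syllable (single consonants are always licit onsets).
Between /u/ (V2) and /a/ (V3): /j/ → onset of the next syllable (single consonants are always licit onsets).
Between /a/ (V3) and /o/ (V4): /hj/ — entire cluster is a permitted onset → onset /hj/, coda ∅.
Putting it together: gju.bu.ja.hjoj.
Syllable 4 is /hjoj/ with coda /j/, so it is closed.

closed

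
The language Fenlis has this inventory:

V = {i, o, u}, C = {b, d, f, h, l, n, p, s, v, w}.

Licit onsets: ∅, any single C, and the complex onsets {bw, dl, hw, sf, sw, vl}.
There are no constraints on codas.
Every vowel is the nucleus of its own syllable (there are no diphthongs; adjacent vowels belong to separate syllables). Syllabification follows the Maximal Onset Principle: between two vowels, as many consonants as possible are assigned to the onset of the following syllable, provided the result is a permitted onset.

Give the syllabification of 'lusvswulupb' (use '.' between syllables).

lusv.swu.lupb

Vowels present: u, u, u; each is a nucleus, giving 3 syllables.
V1 /u/ – V2 /u/: /svsw/ splits as /sv/ + /sw/ (/sw/ is the longest suffix that is a licit onset).
V2 /u/ – V3 /u/: /l/ → onset of the next syllable (single consonants are always licit onsets).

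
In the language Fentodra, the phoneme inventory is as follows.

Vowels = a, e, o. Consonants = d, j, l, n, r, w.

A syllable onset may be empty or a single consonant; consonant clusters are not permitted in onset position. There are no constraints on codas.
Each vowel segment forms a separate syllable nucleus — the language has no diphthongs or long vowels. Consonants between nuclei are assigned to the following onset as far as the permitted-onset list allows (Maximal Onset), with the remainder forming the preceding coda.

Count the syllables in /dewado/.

3

The vowels are e, a, o — 3 nuclei, so 3 syllables.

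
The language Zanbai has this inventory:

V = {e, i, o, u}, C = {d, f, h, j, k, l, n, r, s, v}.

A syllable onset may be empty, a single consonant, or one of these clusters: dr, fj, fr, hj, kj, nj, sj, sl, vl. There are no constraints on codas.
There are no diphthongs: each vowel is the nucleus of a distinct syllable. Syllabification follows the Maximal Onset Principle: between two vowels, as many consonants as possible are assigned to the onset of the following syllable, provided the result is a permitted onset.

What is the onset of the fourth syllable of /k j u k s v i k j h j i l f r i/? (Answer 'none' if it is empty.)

Vowels present: u, i, i, i; each is a nucleus, giving 4 syllables.
σ1/σ2 boundary: /ksv/ — longest licit onset from the right is /v/, leaving /ks/ as coda.
σ2/σ3 boundary: cluster /kjhj/ — the longest permitted-onset suffix is /hj/; onset = /hj/, preceding coda = /kj/.
σ3/σ4 boundary: /lfr/ splits as /l/ + /fr/ (/fr/ is the longest suffix that is a licit onset).
So the parse is kjuks.vikj.hjil.fri.
Syllable 4 is /fri/: onset /fr/, nucleus /i/, coda ∅.

fr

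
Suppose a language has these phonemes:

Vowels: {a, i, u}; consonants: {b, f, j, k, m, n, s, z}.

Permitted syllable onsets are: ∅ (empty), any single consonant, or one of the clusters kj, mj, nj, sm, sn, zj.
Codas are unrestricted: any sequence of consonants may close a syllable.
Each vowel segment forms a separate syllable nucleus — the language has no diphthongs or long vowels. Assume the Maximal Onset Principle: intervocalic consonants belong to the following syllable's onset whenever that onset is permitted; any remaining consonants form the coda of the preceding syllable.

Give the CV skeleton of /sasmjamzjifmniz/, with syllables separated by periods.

Vowels present: a, a, i, i; each is a nucleus, giving 4 syllables.
σ1/σ2 boundary: /smj/; trying suffixes from longest down, /mj/ is the first permitted one, so coda /s/ | onset /mj/.
σ2/σ3 boundary: cluster /mzj/ — the longest permitted-onset suffix is /zj/; onset = /zj/, preceding coda = /m/.
σ3/σ4 boundary: /fmn/; trying suffixes from longest down, /n/ is the first permitted one, so coda /fm/ | onset /n/.
So the parse is sas.mjam.zjifm.niz.
Mapping each syllable to C/V: /sas/ → CVC, /mjam/ → CCVC, /zjifm/ → CCVCC, /niz/ → CVC.

CVC.CCVC.CCVCC.CVC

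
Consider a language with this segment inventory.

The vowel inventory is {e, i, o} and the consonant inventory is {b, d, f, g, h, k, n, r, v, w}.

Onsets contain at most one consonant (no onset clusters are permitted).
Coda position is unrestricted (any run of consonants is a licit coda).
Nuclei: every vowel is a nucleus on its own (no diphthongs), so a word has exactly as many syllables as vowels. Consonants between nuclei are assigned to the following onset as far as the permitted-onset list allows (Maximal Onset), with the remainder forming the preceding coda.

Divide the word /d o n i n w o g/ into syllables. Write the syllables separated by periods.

Nuclei (vowels): o, i, o → 3 syllables.
Between /o/ (V1) and /i/ (V2): /n/ → onset of the next syllable (single consonants are always licit onsets).
Between /i/ (V2) and /o/ (V3): /nw/ splits as /n/ + /w/ (/w/ is the longest suffix that is a licit onset).

do.nin.wog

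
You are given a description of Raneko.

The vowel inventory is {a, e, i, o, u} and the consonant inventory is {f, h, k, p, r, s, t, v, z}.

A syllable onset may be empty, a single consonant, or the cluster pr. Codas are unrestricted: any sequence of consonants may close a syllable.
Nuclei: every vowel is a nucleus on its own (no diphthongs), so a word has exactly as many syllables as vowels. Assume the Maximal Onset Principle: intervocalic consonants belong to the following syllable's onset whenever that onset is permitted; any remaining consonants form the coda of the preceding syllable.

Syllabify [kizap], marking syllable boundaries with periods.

Nuclei (vowels): i, a → 2 syllables.
Between /i/ (V1) and /a/ (V2): /z/ is a single consonant, so it becomes the next onset.

ki.zap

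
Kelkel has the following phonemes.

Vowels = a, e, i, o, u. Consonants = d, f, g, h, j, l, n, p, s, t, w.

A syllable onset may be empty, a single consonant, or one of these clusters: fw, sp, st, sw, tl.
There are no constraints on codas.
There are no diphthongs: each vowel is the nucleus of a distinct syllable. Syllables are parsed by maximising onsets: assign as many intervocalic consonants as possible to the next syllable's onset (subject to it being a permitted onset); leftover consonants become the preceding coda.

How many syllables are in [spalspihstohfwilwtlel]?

The vowels are a, i, o, i, e — 5 nuclei, so 5 syllables.

5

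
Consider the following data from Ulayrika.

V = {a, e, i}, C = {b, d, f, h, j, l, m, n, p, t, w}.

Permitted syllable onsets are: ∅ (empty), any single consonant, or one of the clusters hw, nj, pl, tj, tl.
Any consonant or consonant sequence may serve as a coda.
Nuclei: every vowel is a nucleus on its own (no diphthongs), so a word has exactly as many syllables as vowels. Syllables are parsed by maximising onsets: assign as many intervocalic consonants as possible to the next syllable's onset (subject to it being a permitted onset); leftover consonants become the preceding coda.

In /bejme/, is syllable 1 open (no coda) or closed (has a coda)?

closed

Nuclei (vowels): e, e → 2 syllables.
V1 /e/ – V2 /e/: /jm/ splits as /j/ + /m/ (/m/ is the longest suffix that is a licit onset).
Result: bej.me.
Syllable 1 is /bej/ with coda /j/, so it is closed.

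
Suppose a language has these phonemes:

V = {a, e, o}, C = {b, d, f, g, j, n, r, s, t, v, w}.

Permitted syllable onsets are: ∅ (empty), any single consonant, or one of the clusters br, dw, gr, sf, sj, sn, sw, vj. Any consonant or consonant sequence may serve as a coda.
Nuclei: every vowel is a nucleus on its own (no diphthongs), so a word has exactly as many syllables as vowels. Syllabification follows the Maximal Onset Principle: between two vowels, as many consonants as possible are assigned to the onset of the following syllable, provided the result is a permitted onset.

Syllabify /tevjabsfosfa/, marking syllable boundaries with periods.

te.vjab.sfo.sfa

Nuclei (vowels): e, a, o, a → 4 syllables.
V1 /e/ – V2 /a/: /vj/ is a licit onset in full, so it all attaches to the next syllable.
V2 /a/ – V3 /o/: /bsf/; trying suffixes from longest down, /sf/ is the first permitted one, so coda /b/ | onset /sf/.
V3 /o/ – V4 /a/: /sf/ is a licit onset in full, so it all attaches to the next syllable.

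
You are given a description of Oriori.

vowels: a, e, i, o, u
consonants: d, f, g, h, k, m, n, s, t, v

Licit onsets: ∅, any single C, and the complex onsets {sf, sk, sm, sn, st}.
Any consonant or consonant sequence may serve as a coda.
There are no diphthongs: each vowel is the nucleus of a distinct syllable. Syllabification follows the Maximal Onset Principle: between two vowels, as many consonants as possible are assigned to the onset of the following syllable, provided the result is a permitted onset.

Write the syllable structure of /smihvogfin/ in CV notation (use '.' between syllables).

CCVC.CVC.CVC

Nuclei (vowels): i, o, i → 3 syllables.
σ1/σ2 boundary: /hv/ splits as /h/ + /v/ (/v/ is the longest suffix that is a licit onset).
σ2/σ3 boundary: /gf/; trying suffixes from longest down, /f/ is the first permitted one, so coda /g/ | onset /f/.
So the parse is smih.vog.fin.
Mapping each syllable to C/V: /smih/ → CCVC, /vog/ → CVC, /fin/ → CVC.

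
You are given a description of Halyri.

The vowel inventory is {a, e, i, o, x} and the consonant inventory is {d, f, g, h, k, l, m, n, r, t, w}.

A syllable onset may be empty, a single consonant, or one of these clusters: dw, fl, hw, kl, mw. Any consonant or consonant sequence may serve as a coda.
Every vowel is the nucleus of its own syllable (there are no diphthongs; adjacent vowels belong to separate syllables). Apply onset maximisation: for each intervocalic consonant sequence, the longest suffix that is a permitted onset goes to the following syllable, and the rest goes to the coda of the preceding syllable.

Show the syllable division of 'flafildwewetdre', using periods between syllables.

fla.fil.dwe.wetd.re

Vowels present: a, i, e, e, e; each is a nucleus, giving 5 syllables.
/a…i/ gap (V1→V2): /f/ is a single consonant, so it becomes the next onset.
/i…e/ gap (V2→V3): /ldw/ splits as /l/ + /dw/ (/dw/ is the longest suffix that is a licit onset).
/e…e/ gap (V3→V4): /w/ is a single consonant, so it becomes the next onset.
/e…e/ gap (V4→V5): /tdr/ — longest licit onset from the right is /r/, leaving /td/ as coda.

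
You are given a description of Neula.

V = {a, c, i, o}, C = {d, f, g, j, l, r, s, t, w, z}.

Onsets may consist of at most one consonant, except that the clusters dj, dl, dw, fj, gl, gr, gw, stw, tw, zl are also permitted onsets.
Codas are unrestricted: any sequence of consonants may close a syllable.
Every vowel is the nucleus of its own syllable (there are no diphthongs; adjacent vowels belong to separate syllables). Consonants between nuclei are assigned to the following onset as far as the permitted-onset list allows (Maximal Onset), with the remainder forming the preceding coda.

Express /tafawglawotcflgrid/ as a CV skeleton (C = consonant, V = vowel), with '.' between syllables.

CV.CVC.CCV.CV.CVCC.CCVC

Vowels present: a, a, a, o, c, i; each is a nucleus, giving 6 syllables.
V1 /a/ – V2 /a/: /f/ → onset of the next syllable (single consonants are always licit onsets).
V2 /a/ – V3 /a/: /wgl/; trying suffixes from longest down, /gl/ is the first permitted one, so coda /w/ | onset /gl/.
V3 /a/ – V4 /o/: /w/ is a single consonant, so it becomes the next onset.
V4 /o/ – V5 /c/: just /t/ — single C goes to the following onset.
V5 /c/ – V6 /i/: cluster /flgr/ — the longest permitted-onset suffix is /gr/; onset = /gr/, preceding coda = /fl/.
So the parse is ta.faw.gla.wo.tcfl.grid.
Mapping each syllable to C/V: /ta/ → CV, /faw/ → CVC, /gla/ → CCV, /wo/ → CV, /tcfl/ → CVCC, /grid/ → CCVC.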